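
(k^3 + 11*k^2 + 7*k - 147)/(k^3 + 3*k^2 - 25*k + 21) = (k + 7)/(k - 1)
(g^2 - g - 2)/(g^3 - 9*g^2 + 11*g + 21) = (g - 2)/(g^2 - 10*g + 21)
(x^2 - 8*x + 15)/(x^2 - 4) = (x^2 - 8*x + 15)/(x^2 - 4)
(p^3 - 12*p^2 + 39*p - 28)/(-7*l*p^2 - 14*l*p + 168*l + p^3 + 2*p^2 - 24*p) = (p^2 - 8*p + 7)/(-7*l*p - 42*l + p^2 + 6*p)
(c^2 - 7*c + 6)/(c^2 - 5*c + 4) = (c - 6)/(c - 4)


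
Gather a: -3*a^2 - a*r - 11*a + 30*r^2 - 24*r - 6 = -3*a^2 + a*(-r - 11) + 30*r^2 - 24*r - 6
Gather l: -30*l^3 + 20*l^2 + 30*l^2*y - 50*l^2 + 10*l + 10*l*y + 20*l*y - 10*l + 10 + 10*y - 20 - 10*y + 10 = -30*l^3 + l^2*(30*y - 30) + 30*l*y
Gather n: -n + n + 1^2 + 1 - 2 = 0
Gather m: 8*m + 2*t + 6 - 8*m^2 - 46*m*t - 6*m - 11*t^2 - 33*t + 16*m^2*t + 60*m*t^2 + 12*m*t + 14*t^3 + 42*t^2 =m^2*(16*t - 8) + m*(60*t^2 - 34*t + 2) + 14*t^3 + 31*t^2 - 31*t + 6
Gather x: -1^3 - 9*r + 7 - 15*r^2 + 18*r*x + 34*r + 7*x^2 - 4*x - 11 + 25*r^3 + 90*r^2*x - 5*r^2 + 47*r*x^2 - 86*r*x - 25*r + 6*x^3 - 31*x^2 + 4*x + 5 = 25*r^3 - 20*r^2 + 6*x^3 + x^2*(47*r - 24) + x*(90*r^2 - 68*r)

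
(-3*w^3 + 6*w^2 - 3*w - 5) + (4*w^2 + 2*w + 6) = -3*w^3 + 10*w^2 - w + 1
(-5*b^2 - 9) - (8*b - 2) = -5*b^2 - 8*b - 7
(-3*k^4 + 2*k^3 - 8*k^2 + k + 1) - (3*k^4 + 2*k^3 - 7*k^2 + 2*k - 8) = -6*k^4 - k^2 - k + 9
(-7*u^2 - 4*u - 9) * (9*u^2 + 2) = -63*u^4 - 36*u^3 - 95*u^2 - 8*u - 18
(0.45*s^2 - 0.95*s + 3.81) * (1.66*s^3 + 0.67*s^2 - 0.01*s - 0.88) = 0.747*s^5 - 1.2755*s^4 + 5.6836*s^3 + 2.1662*s^2 + 0.7979*s - 3.3528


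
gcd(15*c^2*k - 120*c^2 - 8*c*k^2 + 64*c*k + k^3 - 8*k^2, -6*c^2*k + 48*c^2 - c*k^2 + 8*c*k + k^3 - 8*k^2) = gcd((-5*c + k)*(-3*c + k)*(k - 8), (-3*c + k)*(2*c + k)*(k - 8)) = 3*c*k - 24*c - k^2 + 8*k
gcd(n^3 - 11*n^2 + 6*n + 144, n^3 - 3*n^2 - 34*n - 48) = n^2 - 5*n - 24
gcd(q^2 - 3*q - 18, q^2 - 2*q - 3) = 1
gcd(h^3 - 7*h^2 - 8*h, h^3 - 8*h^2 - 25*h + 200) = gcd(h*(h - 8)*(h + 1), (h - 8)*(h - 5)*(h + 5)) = h - 8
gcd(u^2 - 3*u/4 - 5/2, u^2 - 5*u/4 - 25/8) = u + 5/4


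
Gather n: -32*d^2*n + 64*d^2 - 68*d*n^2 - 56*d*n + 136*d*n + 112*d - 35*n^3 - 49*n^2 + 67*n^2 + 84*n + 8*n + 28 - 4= 64*d^2 + 112*d - 35*n^3 + n^2*(18 - 68*d) + n*(-32*d^2 + 80*d + 92) + 24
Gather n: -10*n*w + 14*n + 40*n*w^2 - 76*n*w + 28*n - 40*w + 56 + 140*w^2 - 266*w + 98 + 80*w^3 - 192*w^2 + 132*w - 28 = n*(40*w^2 - 86*w + 42) + 80*w^3 - 52*w^2 - 174*w + 126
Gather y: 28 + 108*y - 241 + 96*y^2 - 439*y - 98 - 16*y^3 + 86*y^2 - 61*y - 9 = -16*y^3 + 182*y^2 - 392*y - 320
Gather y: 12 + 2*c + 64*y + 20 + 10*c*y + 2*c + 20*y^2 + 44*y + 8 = 4*c + 20*y^2 + y*(10*c + 108) + 40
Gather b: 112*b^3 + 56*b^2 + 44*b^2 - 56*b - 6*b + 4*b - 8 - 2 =112*b^3 + 100*b^2 - 58*b - 10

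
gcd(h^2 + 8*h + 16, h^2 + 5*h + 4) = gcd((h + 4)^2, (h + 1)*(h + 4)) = h + 4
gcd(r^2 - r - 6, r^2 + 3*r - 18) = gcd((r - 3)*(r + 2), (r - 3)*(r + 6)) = r - 3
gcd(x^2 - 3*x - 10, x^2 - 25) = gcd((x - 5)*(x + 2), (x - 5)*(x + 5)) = x - 5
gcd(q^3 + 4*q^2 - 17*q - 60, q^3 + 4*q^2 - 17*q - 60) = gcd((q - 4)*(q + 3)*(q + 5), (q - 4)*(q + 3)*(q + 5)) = q^3 + 4*q^2 - 17*q - 60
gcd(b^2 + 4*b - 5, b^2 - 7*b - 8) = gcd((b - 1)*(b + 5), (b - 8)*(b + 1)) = 1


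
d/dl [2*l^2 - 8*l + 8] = 4*l - 8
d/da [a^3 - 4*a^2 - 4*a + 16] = 3*a^2 - 8*a - 4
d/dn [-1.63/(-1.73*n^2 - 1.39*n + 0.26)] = (-5.6398*n - 2.2657)/(1.73*n^2 + 1.39*n - 0.26)^2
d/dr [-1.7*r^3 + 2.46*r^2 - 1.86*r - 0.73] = -5.1*r^2 + 4.92*r - 1.86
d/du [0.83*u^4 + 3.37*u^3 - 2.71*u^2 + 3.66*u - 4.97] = 3.32*u^3 + 10.11*u^2 - 5.42*u + 3.66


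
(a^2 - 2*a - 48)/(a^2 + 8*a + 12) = (a - 8)/(a + 2)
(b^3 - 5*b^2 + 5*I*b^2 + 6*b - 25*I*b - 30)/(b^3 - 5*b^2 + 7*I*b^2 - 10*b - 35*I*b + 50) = (b^2 + 5*I*b + 6)/(b^2 + 7*I*b - 10)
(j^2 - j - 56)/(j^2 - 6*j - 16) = (j + 7)/(j + 2)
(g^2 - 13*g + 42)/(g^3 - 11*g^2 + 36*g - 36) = (g - 7)/(g^2 - 5*g + 6)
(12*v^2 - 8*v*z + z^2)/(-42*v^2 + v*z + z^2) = (-2*v + z)/(7*v + z)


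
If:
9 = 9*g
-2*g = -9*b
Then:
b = 2/9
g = 1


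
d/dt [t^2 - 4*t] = 2*t - 4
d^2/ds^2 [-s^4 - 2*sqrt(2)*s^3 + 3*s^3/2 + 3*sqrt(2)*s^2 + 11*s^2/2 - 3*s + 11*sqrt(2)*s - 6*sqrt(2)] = -12*s^2 - 12*sqrt(2)*s + 9*s + 6*sqrt(2) + 11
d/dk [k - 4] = 1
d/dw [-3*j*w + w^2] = -3*j + 2*w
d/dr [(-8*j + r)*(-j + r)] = -9*j + 2*r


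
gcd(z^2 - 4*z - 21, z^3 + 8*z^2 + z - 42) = z + 3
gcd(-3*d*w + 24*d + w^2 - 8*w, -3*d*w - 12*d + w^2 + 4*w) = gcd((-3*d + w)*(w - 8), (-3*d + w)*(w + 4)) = -3*d + w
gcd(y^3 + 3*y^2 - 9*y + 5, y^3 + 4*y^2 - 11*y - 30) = y + 5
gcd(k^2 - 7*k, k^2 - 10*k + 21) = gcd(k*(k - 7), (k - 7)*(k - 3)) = k - 7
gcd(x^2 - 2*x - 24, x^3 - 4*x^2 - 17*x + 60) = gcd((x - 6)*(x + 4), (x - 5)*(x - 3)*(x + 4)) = x + 4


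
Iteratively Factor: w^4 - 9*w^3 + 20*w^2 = (w - 5)*(w^3 - 4*w^2) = w*(w - 5)*(w^2 - 4*w) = w*(w - 5)*(w - 4)*(w)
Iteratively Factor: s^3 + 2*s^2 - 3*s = (s + 3)*(s^2 - s) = s*(s + 3)*(s - 1)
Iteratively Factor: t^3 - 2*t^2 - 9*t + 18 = (t - 3)*(t^2 + t - 6) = (t - 3)*(t - 2)*(t + 3)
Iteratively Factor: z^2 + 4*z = (z)*(z + 4)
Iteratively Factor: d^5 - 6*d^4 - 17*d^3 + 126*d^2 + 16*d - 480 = (d + 4)*(d^4 - 10*d^3 + 23*d^2 + 34*d - 120) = (d - 5)*(d + 4)*(d^3 - 5*d^2 - 2*d + 24) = (d - 5)*(d - 4)*(d + 4)*(d^2 - d - 6) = (d - 5)*(d - 4)*(d + 2)*(d + 4)*(d - 3)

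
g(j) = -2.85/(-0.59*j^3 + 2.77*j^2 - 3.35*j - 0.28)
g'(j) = -2.85*(1.77*j^2 - 5.54*j + 3.35)/(-0.59*j^3 + 2.77*j^2 - 3.35*j - 0.28)^2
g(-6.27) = -0.01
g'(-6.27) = -0.00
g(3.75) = 0.57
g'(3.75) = -0.85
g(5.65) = 0.08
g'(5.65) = -0.06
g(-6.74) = -0.01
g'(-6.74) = -0.00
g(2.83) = 3.01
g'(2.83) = -5.86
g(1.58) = 2.89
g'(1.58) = 2.89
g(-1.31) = -0.28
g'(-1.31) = -0.37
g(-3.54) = -0.04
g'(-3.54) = -0.02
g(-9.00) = -0.00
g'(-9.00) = -0.00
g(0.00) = 10.18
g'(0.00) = -121.78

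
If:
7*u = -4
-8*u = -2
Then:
No Solution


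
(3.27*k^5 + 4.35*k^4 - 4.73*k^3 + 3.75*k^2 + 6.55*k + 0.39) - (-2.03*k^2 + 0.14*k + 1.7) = 3.27*k^5 + 4.35*k^4 - 4.73*k^3 + 5.78*k^2 + 6.41*k - 1.31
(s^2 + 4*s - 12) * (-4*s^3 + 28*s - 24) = -4*s^5 - 16*s^4 + 76*s^3 + 88*s^2 - 432*s + 288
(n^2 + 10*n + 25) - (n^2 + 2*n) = 8*n + 25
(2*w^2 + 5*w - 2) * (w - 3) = 2*w^3 - w^2 - 17*w + 6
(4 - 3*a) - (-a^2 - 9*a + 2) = a^2 + 6*a + 2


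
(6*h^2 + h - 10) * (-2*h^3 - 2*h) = -12*h^5 - 2*h^4 + 8*h^3 - 2*h^2 + 20*h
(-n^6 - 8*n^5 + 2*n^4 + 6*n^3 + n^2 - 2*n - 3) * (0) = 0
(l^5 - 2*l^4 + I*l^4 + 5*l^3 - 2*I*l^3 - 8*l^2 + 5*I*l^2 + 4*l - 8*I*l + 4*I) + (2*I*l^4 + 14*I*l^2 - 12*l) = l^5 - 2*l^4 + 3*I*l^4 + 5*l^3 - 2*I*l^3 - 8*l^2 + 19*I*l^2 - 8*l - 8*I*l + 4*I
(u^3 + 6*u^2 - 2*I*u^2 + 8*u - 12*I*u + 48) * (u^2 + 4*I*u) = u^5 + 6*u^4 + 2*I*u^4 + 16*u^3 + 12*I*u^3 + 96*u^2 + 32*I*u^2 + 192*I*u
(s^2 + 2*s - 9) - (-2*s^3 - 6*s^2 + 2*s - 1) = 2*s^3 + 7*s^2 - 8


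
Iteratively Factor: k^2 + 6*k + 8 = (k + 4)*(k + 2)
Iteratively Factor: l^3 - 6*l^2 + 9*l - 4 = (l - 4)*(l^2 - 2*l + 1) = (l - 4)*(l - 1)*(l - 1)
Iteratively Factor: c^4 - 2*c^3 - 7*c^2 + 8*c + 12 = (c - 2)*(c^3 - 7*c - 6) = (c - 2)*(c + 2)*(c^2 - 2*c - 3) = (c - 2)*(c + 1)*(c + 2)*(c - 3)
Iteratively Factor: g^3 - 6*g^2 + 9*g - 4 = (g - 4)*(g^2 - 2*g + 1) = (g - 4)*(g - 1)*(g - 1)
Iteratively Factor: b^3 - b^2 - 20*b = (b - 5)*(b^2 + 4*b) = (b - 5)*(b + 4)*(b)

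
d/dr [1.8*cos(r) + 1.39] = -1.8*sin(r)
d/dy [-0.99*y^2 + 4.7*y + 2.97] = 4.7 - 1.98*y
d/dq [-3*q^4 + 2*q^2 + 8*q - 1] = -12*q^3 + 4*q + 8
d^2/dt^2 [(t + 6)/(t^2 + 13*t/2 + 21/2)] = 4*((t + 6)*(4*t + 13)^2 - (6*t + 25)*(2*t^2 + 13*t + 21))/(2*t^2 + 13*t + 21)^3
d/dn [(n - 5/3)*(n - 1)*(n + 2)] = 3*n^2 - 4*n/3 - 11/3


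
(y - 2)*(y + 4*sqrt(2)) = y^2 - 2*y + 4*sqrt(2)*y - 8*sqrt(2)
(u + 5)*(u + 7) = u^2 + 12*u + 35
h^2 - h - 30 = (h - 6)*(h + 5)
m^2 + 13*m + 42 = (m + 6)*(m + 7)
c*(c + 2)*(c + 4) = c^3 + 6*c^2 + 8*c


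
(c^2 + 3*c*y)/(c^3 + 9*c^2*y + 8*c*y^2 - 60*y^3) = c*(c + 3*y)/(c^3 + 9*c^2*y + 8*c*y^2 - 60*y^3)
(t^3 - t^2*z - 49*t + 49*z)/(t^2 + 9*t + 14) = (t^2 - t*z - 7*t + 7*z)/(t + 2)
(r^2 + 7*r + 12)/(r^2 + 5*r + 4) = (r + 3)/(r + 1)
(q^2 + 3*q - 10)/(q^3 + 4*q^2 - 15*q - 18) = (q^2 + 3*q - 10)/(q^3 + 4*q^2 - 15*q - 18)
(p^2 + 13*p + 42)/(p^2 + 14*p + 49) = (p + 6)/(p + 7)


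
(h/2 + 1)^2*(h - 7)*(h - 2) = h^4/4 - 5*h^3/4 - 9*h^2/2 + 5*h + 14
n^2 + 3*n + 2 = (n + 1)*(n + 2)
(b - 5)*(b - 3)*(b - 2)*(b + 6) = b^4 - 4*b^3 - 29*b^2 + 156*b - 180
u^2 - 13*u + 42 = (u - 7)*(u - 6)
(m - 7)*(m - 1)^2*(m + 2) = m^4 - 7*m^3 - 3*m^2 + 23*m - 14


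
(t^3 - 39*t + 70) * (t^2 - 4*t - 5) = t^5 - 4*t^4 - 44*t^3 + 226*t^2 - 85*t - 350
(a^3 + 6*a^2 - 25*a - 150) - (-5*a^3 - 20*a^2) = 6*a^3 + 26*a^2 - 25*a - 150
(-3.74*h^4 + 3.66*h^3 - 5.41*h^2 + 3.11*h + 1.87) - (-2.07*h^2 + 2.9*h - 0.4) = -3.74*h^4 + 3.66*h^3 - 3.34*h^2 + 0.21*h + 2.27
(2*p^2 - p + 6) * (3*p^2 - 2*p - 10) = 6*p^4 - 7*p^3 - 2*p - 60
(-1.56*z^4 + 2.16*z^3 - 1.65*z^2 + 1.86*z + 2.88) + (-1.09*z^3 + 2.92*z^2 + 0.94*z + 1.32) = -1.56*z^4 + 1.07*z^3 + 1.27*z^2 + 2.8*z + 4.2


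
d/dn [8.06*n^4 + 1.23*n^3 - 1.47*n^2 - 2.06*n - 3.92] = 32.24*n^3 + 3.69*n^2 - 2.94*n - 2.06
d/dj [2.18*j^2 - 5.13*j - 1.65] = 4.36*j - 5.13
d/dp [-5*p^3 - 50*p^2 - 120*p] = -15*p^2 - 100*p - 120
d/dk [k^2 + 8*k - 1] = 2*k + 8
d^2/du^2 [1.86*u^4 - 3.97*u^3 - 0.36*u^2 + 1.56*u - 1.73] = 22.32*u^2 - 23.82*u - 0.72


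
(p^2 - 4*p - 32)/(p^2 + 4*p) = (p - 8)/p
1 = 1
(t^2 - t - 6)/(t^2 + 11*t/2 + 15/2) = 2*(t^2 - t - 6)/(2*t^2 + 11*t + 15)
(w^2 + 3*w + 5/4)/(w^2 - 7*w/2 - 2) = (w + 5/2)/(w - 4)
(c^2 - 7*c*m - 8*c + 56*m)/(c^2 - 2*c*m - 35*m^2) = (c - 8)/(c + 5*m)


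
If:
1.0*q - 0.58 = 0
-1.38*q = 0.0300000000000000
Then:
No Solution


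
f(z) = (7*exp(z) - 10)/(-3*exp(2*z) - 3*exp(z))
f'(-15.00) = -10896724.57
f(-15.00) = 10896718.91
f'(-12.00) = -542515.97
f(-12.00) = 542510.30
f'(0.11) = -1.57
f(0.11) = 0.31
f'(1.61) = 0.12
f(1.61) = -0.28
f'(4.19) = 0.03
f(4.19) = -0.03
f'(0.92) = -0.17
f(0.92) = -0.29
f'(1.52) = 0.11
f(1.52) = -0.29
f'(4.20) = 0.03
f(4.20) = -0.03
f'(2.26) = 0.14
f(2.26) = -0.19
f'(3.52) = 0.06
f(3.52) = -0.06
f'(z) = (7*exp(z) - 10)*(6*exp(2*z) + 3*exp(z))/(-3*exp(2*z) - 3*exp(z))^2 + 7*exp(z)/(-3*exp(2*z) - 3*exp(z))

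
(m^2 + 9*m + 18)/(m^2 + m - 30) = (m + 3)/(m - 5)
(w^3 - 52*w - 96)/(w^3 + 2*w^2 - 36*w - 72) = (w - 8)/(w - 6)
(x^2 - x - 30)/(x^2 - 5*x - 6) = (x + 5)/(x + 1)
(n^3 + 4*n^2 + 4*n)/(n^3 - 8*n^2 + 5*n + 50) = n*(n + 2)/(n^2 - 10*n + 25)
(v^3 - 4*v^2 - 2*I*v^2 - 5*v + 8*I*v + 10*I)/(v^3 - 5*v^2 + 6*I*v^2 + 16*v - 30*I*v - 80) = (v + 1)/(v + 8*I)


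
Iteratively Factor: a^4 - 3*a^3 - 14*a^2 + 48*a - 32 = (a - 2)*(a^3 - a^2 - 16*a + 16) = (a - 2)*(a - 1)*(a^2 - 16) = (a - 4)*(a - 2)*(a - 1)*(a + 4)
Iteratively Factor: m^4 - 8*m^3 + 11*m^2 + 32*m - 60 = (m - 2)*(m^3 - 6*m^2 - m + 30) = (m - 2)*(m + 2)*(m^2 - 8*m + 15) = (m - 3)*(m - 2)*(m + 2)*(m - 5)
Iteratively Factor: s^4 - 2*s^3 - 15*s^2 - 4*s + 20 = (s + 2)*(s^3 - 4*s^2 - 7*s + 10) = (s - 1)*(s + 2)*(s^2 - 3*s - 10) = (s - 5)*(s - 1)*(s + 2)*(s + 2)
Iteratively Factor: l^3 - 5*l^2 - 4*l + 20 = (l + 2)*(l^2 - 7*l + 10) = (l - 2)*(l + 2)*(l - 5)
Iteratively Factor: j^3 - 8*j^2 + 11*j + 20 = (j + 1)*(j^2 - 9*j + 20) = (j - 5)*(j + 1)*(j - 4)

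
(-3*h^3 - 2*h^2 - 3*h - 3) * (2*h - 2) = -6*h^4 + 2*h^3 - 2*h^2 + 6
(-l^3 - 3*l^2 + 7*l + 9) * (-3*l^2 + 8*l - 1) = 3*l^5 + l^4 - 44*l^3 + 32*l^2 + 65*l - 9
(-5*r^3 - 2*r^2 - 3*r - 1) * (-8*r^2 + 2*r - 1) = 40*r^5 + 6*r^4 + 25*r^3 + 4*r^2 + r + 1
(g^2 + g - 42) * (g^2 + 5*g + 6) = g^4 + 6*g^3 - 31*g^2 - 204*g - 252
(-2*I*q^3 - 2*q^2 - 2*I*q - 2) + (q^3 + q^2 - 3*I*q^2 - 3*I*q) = q^3 - 2*I*q^3 - q^2 - 3*I*q^2 - 5*I*q - 2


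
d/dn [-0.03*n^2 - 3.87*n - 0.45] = -0.06*n - 3.87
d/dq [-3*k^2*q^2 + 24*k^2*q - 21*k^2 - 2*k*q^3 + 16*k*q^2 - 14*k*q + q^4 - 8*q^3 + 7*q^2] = -6*k^2*q + 24*k^2 - 6*k*q^2 + 32*k*q - 14*k + 4*q^3 - 24*q^2 + 14*q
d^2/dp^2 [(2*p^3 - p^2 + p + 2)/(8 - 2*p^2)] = (-9*p^3 + 6*p^2 - 108*p + 8)/(p^6 - 12*p^4 + 48*p^2 - 64)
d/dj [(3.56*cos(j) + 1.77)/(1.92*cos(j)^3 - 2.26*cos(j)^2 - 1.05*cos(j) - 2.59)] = (13.6704*cos(j)^3 + 2.1496*cos(j)^2 - 8.0004*cos(j) + 7.3619)*sin(j)/(3.6864*cos(j)^6 - 8.6784*cos(j)^5 + 1.0756*cos(j)^4 - 5.1996*cos(j)^3 + 12.8093*cos(j)^2 + 5.439*cos(j) + 6.7081)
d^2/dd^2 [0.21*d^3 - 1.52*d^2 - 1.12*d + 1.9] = 1.26*d - 3.04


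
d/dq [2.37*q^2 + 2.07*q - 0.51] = 4.74*q + 2.07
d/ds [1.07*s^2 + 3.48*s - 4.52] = 2.14*s + 3.48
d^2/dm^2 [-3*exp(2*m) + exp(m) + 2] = (1 - 12*exp(m))*exp(m)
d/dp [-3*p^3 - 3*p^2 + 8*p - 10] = -9*p^2 - 6*p + 8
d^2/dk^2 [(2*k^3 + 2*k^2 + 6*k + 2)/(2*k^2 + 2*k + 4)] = 2*(k^3 + 3*k^2 - 3*k - 3)/(k^6 + 3*k^5 + 9*k^4 + 13*k^3 + 18*k^2 + 12*k + 8)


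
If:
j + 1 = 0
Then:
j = -1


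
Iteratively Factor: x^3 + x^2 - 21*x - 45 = (x + 3)*(x^2 - 2*x - 15) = (x + 3)^2*(x - 5)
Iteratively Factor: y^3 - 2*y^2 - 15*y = (y + 3)*(y^2 - 5*y) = y*(y + 3)*(y - 5)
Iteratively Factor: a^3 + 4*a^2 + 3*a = (a + 1)*(a^2 + 3*a) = a*(a + 1)*(a + 3)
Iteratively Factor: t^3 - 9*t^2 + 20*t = (t - 4)*(t^2 - 5*t) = t*(t - 4)*(t - 5)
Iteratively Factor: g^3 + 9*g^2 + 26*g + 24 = (g + 3)*(g^2 + 6*g + 8) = (g + 2)*(g + 3)*(g + 4)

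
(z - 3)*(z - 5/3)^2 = z^3 - 19*z^2/3 + 115*z/9 - 25/3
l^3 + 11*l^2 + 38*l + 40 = (l + 2)*(l + 4)*(l + 5)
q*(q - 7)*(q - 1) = q^3 - 8*q^2 + 7*q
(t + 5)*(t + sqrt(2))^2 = t^3 + 2*sqrt(2)*t^2 + 5*t^2 + 2*t + 10*sqrt(2)*t + 10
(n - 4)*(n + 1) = n^2 - 3*n - 4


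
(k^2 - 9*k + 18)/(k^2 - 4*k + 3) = (k - 6)/(k - 1)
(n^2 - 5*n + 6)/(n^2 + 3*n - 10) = (n - 3)/(n + 5)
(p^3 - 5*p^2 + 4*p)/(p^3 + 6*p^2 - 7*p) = (p - 4)/(p + 7)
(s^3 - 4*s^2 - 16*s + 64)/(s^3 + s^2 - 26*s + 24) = (s^2 - 16)/(s^2 + 5*s - 6)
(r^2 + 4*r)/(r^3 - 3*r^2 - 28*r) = 1/(r - 7)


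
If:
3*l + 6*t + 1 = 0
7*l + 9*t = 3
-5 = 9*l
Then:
No Solution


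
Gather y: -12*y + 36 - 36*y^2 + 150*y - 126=-36*y^2 + 138*y - 90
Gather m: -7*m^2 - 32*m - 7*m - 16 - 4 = -7*m^2 - 39*m - 20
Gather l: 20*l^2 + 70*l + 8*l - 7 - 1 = 20*l^2 + 78*l - 8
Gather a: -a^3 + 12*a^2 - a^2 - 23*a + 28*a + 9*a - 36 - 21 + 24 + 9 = -a^3 + 11*a^2 + 14*a - 24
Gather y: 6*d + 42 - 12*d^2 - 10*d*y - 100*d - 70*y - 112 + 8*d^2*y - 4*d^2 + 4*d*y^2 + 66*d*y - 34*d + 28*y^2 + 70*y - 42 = -16*d^2 - 128*d + y^2*(4*d + 28) + y*(8*d^2 + 56*d) - 112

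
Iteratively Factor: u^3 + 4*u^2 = (u)*(u^2 + 4*u) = u*(u + 4)*(u)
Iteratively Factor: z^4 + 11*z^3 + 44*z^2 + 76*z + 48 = (z + 4)*(z^3 + 7*z^2 + 16*z + 12) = (z + 3)*(z + 4)*(z^2 + 4*z + 4) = (z + 2)*(z + 3)*(z + 4)*(z + 2)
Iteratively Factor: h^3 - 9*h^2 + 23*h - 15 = (h - 5)*(h^2 - 4*h + 3) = (h - 5)*(h - 1)*(h - 3)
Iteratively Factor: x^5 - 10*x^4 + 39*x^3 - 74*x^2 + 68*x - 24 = (x - 3)*(x^4 - 7*x^3 + 18*x^2 - 20*x + 8) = (x - 3)*(x - 2)*(x^3 - 5*x^2 + 8*x - 4) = (x - 3)*(x - 2)^2*(x^2 - 3*x + 2) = (x - 3)*(x - 2)^3*(x - 1)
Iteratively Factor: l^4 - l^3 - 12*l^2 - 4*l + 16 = (l + 2)*(l^3 - 3*l^2 - 6*l + 8) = (l - 4)*(l + 2)*(l^2 + l - 2) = (l - 4)*(l - 1)*(l + 2)*(l + 2)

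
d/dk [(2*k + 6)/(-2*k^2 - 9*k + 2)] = 2*(2*k^2 + 12*k + 29)/(4*k^4 + 36*k^3 + 73*k^2 - 36*k + 4)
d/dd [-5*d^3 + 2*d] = 2 - 15*d^2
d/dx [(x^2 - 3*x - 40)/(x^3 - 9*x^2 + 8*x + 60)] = (-x^4 + 6*x^3 + 101*x^2 - 600*x + 140)/(x^6 - 18*x^5 + 97*x^4 - 24*x^3 - 1016*x^2 + 960*x + 3600)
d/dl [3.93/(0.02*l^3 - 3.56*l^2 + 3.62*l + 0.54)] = (-0.2358*l^2 + 27.9816*l - 14.2266)/(0.02*l^3 - 3.56*l^2 + 3.62*l + 0.54)^2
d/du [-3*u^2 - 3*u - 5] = -6*u - 3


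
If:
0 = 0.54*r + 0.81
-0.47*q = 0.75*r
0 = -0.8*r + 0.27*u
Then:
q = 2.39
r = -1.50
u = -4.44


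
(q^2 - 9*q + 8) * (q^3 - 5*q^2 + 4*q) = q^5 - 14*q^4 + 57*q^3 - 76*q^2 + 32*q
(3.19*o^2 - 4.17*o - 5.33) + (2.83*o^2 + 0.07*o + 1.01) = 6.02*o^2 - 4.1*o - 4.32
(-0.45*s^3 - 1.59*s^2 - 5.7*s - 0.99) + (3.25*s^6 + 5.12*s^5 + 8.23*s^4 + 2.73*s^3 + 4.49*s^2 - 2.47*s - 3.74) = 3.25*s^6 + 5.12*s^5 + 8.23*s^4 + 2.28*s^3 + 2.9*s^2 - 8.17*s - 4.73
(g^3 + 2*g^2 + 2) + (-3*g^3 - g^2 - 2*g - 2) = -2*g^3 + g^2 - 2*g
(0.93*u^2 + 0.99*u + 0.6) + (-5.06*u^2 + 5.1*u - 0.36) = -4.13*u^2 + 6.09*u + 0.24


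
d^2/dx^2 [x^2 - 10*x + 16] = 2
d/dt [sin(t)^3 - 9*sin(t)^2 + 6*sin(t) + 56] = 3*(sin(t)^2 - 6*sin(t) + 2)*cos(t)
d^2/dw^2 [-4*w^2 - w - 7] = -8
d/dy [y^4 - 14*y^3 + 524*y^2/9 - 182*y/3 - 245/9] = 4*y^3 - 42*y^2 + 1048*y/9 - 182/3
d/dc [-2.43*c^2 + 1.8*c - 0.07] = 1.8 - 4.86*c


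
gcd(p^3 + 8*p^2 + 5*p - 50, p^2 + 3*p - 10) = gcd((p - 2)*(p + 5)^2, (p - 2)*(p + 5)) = p^2 + 3*p - 10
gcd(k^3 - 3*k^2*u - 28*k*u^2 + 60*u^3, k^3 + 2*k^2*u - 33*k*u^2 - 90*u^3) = -k^2 + k*u + 30*u^2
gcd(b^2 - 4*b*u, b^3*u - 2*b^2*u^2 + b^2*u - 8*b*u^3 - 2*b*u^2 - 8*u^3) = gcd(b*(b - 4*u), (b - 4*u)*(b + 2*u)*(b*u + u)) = -b + 4*u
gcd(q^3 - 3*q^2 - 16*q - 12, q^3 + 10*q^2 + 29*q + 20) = q + 1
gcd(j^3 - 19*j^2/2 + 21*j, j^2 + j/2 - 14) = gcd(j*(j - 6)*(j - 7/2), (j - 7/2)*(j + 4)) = j - 7/2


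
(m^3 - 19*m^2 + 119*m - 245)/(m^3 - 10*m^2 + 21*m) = (m^2 - 12*m + 35)/(m*(m - 3))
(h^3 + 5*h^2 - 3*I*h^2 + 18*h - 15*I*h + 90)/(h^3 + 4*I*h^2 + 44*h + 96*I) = (h^2 + h*(5 + 3*I) + 15*I)/(h^2 + 10*I*h - 16)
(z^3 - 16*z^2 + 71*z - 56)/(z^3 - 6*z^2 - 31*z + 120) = (z^2 - 8*z + 7)/(z^2 + 2*z - 15)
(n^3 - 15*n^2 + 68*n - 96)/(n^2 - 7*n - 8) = (n^2 - 7*n + 12)/(n + 1)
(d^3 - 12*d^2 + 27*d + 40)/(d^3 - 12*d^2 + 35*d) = (d^2 - 7*d - 8)/(d*(d - 7))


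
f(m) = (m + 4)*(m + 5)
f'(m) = 2*m + 9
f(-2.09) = 5.56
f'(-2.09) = 4.82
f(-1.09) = 11.38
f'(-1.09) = 6.82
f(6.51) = 120.97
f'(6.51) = 22.02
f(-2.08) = 5.61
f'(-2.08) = 4.84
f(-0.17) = 18.50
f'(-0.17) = 8.66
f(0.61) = 25.86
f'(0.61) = 10.22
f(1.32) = 33.62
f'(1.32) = 11.64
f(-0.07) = 19.37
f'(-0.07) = 8.86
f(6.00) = 110.00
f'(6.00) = 21.00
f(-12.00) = 56.00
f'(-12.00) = -15.00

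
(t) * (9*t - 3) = 9*t^2 - 3*t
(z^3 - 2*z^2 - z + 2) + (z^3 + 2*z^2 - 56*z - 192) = 2*z^3 - 57*z - 190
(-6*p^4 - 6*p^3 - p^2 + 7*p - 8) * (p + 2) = -6*p^5 - 18*p^4 - 13*p^3 + 5*p^2 + 6*p - 16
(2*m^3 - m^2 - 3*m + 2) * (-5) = -10*m^3 + 5*m^2 + 15*m - 10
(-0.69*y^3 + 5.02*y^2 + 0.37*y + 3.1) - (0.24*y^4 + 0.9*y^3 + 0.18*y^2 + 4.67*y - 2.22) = -0.24*y^4 - 1.59*y^3 + 4.84*y^2 - 4.3*y + 5.32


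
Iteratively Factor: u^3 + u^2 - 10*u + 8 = (u - 2)*(u^2 + 3*u - 4) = (u - 2)*(u + 4)*(u - 1)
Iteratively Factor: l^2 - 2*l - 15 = (l - 5)*(l + 3)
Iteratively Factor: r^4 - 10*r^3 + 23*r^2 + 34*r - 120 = (r - 5)*(r^3 - 5*r^2 - 2*r + 24) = (r - 5)*(r + 2)*(r^2 - 7*r + 12) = (r - 5)*(r - 4)*(r + 2)*(r - 3)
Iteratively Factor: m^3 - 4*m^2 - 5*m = (m + 1)*(m^2 - 5*m) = (m - 5)*(m + 1)*(m)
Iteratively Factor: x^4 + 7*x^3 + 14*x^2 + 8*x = (x + 1)*(x^3 + 6*x^2 + 8*x) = x*(x + 1)*(x^2 + 6*x + 8) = x*(x + 1)*(x + 4)*(x + 2)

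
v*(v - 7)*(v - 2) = v^3 - 9*v^2 + 14*v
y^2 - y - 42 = (y - 7)*(y + 6)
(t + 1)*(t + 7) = t^2 + 8*t + 7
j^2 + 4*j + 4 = (j + 2)^2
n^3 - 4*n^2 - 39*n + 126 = (n - 7)*(n - 3)*(n + 6)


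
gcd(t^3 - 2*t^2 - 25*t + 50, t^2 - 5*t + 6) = t - 2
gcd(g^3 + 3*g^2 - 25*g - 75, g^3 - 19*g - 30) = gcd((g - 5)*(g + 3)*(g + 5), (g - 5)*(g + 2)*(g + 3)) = g^2 - 2*g - 15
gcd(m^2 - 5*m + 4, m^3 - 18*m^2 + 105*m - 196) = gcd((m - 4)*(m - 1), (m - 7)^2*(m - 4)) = m - 4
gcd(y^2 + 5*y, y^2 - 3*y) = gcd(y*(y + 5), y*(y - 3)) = y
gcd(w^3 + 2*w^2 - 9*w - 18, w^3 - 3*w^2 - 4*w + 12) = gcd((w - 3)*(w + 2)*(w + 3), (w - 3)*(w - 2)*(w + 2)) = w^2 - w - 6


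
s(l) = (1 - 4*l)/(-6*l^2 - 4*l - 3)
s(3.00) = 0.16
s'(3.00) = -0.03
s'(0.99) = 0.03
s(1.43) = 0.22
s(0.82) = 0.22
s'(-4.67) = -0.04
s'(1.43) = -0.04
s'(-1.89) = -0.32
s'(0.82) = 0.09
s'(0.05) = 1.60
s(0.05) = -0.25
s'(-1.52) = -0.50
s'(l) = (1 - 4*l)*(12*l + 4)/(-6*l^2 - 4*l - 3)^2 - 4/(-6*l^2 - 4*l - 3) = 4*(-6*l^2 + 3*l + 4)/(36*l^4 + 48*l^3 + 52*l^2 + 24*l + 9)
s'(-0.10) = 2.06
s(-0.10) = -0.53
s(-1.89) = -0.51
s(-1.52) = -0.66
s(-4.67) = -0.17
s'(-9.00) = -0.00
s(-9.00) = -0.08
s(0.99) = 0.23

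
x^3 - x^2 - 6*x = x*(x - 3)*(x + 2)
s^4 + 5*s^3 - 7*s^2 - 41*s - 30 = (s - 3)*(s + 1)*(s + 2)*(s + 5)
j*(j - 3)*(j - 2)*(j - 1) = j^4 - 6*j^3 + 11*j^2 - 6*j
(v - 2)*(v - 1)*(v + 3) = v^3 - 7*v + 6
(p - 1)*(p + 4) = p^2 + 3*p - 4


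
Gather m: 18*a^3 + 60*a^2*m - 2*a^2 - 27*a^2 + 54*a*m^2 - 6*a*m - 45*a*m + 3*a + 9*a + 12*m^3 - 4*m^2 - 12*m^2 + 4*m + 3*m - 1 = 18*a^3 - 29*a^2 + 12*a + 12*m^3 + m^2*(54*a - 16) + m*(60*a^2 - 51*a + 7) - 1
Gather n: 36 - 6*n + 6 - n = 42 - 7*n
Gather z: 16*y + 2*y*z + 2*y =2*y*z + 18*y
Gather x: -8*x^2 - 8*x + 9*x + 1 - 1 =-8*x^2 + x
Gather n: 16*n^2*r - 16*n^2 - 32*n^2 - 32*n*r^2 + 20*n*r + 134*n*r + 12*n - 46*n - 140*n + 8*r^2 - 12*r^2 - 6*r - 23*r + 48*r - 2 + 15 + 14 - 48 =n^2*(16*r - 48) + n*(-32*r^2 + 154*r - 174) - 4*r^2 + 19*r - 21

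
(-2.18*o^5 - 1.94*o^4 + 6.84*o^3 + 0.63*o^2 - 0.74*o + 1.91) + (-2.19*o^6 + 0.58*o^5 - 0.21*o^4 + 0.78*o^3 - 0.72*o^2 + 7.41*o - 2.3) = -2.19*o^6 - 1.6*o^5 - 2.15*o^4 + 7.62*o^3 - 0.09*o^2 + 6.67*o - 0.39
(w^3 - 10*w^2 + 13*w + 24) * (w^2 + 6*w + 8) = w^5 - 4*w^4 - 39*w^3 + 22*w^2 + 248*w + 192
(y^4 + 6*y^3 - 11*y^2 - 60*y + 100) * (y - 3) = y^5 + 3*y^4 - 29*y^3 - 27*y^2 + 280*y - 300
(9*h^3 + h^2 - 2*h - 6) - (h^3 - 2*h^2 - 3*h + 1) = 8*h^3 + 3*h^2 + h - 7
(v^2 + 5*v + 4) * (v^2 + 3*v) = v^4 + 8*v^3 + 19*v^2 + 12*v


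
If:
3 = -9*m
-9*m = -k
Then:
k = -3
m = -1/3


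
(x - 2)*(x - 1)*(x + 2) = x^3 - x^2 - 4*x + 4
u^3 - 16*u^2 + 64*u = u*(u - 8)^2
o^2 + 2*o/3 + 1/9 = (o + 1/3)^2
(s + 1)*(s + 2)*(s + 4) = s^3 + 7*s^2 + 14*s + 8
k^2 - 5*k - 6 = (k - 6)*(k + 1)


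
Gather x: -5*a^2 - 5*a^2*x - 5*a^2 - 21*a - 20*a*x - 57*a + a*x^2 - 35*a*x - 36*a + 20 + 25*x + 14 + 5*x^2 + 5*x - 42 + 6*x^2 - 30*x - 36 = -10*a^2 - 114*a + x^2*(a + 11) + x*(-5*a^2 - 55*a) - 44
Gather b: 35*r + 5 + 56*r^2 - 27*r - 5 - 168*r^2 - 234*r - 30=-112*r^2 - 226*r - 30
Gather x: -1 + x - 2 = x - 3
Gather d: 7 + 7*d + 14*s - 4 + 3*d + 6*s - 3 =10*d + 20*s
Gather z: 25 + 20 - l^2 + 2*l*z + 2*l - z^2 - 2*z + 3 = -l^2 + 2*l - z^2 + z*(2*l - 2) + 48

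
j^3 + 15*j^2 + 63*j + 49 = (j + 1)*(j + 7)^2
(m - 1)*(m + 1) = m^2 - 1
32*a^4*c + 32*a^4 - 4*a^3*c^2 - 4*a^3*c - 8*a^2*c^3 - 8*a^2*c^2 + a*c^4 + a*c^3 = (-8*a + c)*(-2*a + c)*(2*a + c)*(a*c + a)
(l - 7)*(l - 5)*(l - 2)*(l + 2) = l^4 - 12*l^3 + 31*l^2 + 48*l - 140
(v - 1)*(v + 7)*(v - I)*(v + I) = v^4 + 6*v^3 - 6*v^2 + 6*v - 7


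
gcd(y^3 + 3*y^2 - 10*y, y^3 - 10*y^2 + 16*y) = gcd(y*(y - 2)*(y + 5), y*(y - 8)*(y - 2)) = y^2 - 2*y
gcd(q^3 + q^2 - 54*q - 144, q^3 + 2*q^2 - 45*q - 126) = q^2 + 9*q + 18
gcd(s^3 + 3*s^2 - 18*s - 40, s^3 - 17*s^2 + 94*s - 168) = s - 4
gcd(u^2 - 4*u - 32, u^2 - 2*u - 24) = u + 4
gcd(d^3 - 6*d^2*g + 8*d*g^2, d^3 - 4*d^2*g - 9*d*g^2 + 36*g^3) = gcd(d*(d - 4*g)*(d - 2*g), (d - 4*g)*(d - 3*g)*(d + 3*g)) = d - 4*g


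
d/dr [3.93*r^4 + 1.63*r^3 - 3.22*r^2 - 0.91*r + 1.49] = 15.72*r^3 + 4.89*r^2 - 6.44*r - 0.91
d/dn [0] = 0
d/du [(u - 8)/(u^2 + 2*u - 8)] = (u^2 + 2*u - 2*(u - 8)*(u + 1) - 8)/(u^2 + 2*u - 8)^2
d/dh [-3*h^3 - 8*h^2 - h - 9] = -9*h^2 - 16*h - 1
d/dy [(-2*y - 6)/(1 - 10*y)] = -62/(10*y - 1)^2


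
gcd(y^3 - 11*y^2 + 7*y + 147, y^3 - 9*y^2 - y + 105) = y^2 - 4*y - 21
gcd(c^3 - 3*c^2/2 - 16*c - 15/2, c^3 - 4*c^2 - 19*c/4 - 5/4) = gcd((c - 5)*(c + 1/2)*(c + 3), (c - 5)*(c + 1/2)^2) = c^2 - 9*c/2 - 5/2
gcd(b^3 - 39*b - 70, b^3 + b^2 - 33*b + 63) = 1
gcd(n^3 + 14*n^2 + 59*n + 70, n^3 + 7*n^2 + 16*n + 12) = n + 2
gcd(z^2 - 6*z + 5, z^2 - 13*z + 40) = z - 5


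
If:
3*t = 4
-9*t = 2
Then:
No Solution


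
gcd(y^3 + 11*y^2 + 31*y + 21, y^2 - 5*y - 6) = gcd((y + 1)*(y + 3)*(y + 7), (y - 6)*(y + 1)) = y + 1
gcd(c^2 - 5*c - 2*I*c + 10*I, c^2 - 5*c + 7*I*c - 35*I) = c - 5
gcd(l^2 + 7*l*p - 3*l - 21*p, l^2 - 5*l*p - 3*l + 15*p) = l - 3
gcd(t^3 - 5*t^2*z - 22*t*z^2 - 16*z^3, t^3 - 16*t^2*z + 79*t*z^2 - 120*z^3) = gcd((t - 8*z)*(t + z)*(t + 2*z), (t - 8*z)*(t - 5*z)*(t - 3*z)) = -t + 8*z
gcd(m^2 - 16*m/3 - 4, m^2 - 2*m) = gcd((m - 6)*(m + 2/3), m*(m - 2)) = 1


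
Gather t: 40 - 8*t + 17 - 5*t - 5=52 - 13*t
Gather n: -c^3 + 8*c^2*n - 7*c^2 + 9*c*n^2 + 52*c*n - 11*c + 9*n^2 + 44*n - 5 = -c^3 - 7*c^2 - 11*c + n^2*(9*c + 9) + n*(8*c^2 + 52*c + 44) - 5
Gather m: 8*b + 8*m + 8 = 8*b + 8*m + 8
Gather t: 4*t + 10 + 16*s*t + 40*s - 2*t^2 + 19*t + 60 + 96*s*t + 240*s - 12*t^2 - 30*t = 280*s - 14*t^2 + t*(112*s - 7) + 70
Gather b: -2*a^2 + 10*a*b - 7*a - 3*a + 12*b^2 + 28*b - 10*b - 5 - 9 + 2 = -2*a^2 - 10*a + 12*b^2 + b*(10*a + 18) - 12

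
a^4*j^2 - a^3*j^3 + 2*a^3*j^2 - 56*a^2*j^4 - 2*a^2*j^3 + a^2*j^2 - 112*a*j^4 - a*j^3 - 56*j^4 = (a - 8*j)*(a + 7*j)*(a*j + j)^2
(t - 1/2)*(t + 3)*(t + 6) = t^3 + 17*t^2/2 + 27*t/2 - 9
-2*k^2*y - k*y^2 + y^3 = y*(-2*k + y)*(k + y)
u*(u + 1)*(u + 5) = u^3 + 6*u^2 + 5*u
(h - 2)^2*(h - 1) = h^3 - 5*h^2 + 8*h - 4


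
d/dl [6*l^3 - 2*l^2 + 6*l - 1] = 18*l^2 - 4*l + 6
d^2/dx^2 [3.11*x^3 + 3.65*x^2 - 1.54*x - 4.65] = 18.66*x + 7.3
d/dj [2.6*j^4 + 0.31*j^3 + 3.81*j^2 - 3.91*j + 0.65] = 10.4*j^3 + 0.93*j^2 + 7.62*j - 3.91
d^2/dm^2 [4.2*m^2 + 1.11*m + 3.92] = 8.40000000000000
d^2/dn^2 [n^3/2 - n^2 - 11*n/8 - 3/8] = 3*n - 2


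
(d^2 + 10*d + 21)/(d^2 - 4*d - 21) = (d + 7)/(d - 7)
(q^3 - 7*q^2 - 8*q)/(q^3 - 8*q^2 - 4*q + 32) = q*(q + 1)/(q^2 - 4)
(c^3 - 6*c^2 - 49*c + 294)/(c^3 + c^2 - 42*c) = (c - 7)/c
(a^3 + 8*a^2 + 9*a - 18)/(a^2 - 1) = (a^2 + 9*a + 18)/(a + 1)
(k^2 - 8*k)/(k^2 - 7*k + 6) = k*(k - 8)/(k^2 - 7*k + 6)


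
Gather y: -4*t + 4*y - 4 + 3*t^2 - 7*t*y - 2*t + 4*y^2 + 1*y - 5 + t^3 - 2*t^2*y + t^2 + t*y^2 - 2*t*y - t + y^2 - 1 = t^3 + 4*t^2 - 7*t + y^2*(t + 5) + y*(-2*t^2 - 9*t + 5) - 10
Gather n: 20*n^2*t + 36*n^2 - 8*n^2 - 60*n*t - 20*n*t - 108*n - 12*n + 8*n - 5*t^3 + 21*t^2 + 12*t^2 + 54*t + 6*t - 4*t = n^2*(20*t + 28) + n*(-80*t - 112) - 5*t^3 + 33*t^2 + 56*t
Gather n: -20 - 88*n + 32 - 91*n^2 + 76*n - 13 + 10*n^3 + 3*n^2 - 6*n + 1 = 10*n^3 - 88*n^2 - 18*n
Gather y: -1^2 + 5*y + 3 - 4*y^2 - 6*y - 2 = -4*y^2 - y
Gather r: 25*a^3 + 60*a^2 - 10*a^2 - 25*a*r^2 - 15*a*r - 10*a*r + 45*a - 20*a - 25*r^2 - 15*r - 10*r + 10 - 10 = 25*a^3 + 50*a^2 + 25*a + r^2*(-25*a - 25) + r*(-25*a - 25)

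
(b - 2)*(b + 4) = b^2 + 2*b - 8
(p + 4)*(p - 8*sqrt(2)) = p^2 - 8*sqrt(2)*p + 4*p - 32*sqrt(2)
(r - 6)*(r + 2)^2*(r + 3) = r^4 + r^3 - 26*r^2 - 84*r - 72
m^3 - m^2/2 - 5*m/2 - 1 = (m - 2)*(m + 1/2)*(m + 1)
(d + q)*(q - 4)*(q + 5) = d*q^2 + d*q - 20*d + q^3 + q^2 - 20*q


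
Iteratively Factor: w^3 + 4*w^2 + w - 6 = (w + 3)*(w^2 + w - 2) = (w - 1)*(w + 3)*(w + 2)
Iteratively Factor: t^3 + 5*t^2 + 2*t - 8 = (t + 4)*(t^2 + t - 2) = (t + 2)*(t + 4)*(t - 1)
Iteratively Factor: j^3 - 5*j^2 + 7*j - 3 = (j - 1)*(j^2 - 4*j + 3) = (j - 3)*(j - 1)*(j - 1)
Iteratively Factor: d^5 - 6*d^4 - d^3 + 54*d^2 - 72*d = (d + 3)*(d^4 - 9*d^3 + 26*d^2 - 24*d) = (d - 2)*(d + 3)*(d^3 - 7*d^2 + 12*d) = (d - 4)*(d - 2)*(d + 3)*(d^2 - 3*d) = d*(d - 4)*(d - 2)*(d + 3)*(d - 3)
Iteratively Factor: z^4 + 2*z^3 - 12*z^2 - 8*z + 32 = (z + 4)*(z^3 - 2*z^2 - 4*z + 8) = (z - 2)*(z + 4)*(z^2 - 4) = (z - 2)*(z + 2)*(z + 4)*(z - 2)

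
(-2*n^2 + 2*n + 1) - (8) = -2*n^2 + 2*n - 7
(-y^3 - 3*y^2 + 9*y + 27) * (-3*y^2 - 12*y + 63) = 3*y^5 + 21*y^4 - 54*y^3 - 378*y^2 + 243*y + 1701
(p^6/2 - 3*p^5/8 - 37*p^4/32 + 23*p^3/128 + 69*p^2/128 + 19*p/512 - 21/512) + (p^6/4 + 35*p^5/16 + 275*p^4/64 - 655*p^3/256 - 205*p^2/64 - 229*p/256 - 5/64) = 3*p^6/4 + 29*p^5/16 + 201*p^4/64 - 609*p^3/256 - 341*p^2/128 - 439*p/512 - 61/512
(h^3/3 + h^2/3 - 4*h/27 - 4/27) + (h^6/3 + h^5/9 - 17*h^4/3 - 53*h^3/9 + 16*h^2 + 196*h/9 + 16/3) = h^6/3 + h^5/9 - 17*h^4/3 - 50*h^3/9 + 49*h^2/3 + 584*h/27 + 140/27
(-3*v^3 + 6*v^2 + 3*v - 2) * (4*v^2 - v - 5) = -12*v^5 + 27*v^4 + 21*v^3 - 41*v^2 - 13*v + 10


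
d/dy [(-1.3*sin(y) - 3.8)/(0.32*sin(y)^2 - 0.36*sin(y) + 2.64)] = 0.143480257116621*(0.416*sin(y)^2 + 2.432*sin(y) - 4.8)*cos(y)/(0.121212121212121*sin(y)^2 - 0.136363636363636*sin(y) + 1.0)^2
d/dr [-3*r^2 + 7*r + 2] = 7 - 6*r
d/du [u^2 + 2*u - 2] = 2*u + 2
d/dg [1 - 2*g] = -2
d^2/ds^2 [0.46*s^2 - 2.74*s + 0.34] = 0.920000000000000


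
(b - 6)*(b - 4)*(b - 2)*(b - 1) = b^4 - 13*b^3 + 56*b^2 - 92*b + 48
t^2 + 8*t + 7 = (t + 1)*(t + 7)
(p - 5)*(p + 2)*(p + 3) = p^3 - 19*p - 30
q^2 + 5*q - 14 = (q - 2)*(q + 7)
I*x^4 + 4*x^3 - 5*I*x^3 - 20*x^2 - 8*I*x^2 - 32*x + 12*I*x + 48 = (x - 6)*(x + 2)*(x - 4*I)*(I*x - I)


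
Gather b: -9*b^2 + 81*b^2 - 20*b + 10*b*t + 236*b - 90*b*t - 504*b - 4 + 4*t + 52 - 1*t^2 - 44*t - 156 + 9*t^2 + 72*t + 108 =72*b^2 + b*(-80*t - 288) + 8*t^2 + 32*t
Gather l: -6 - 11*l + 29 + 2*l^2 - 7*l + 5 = 2*l^2 - 18*l + 28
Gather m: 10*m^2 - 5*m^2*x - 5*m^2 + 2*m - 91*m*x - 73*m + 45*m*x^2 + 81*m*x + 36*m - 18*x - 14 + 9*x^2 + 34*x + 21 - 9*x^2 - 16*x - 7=m^2*(5 - 5*x) + m*(45*x^2 - 10*x - 35)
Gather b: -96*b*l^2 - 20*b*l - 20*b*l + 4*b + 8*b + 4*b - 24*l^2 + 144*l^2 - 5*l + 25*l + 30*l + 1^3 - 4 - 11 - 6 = b*(-96*l^2 - 40*l + 16) + 120*l^2 + 50*l - 20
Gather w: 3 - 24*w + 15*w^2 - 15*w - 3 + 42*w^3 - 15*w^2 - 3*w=42*w^3 - 42*w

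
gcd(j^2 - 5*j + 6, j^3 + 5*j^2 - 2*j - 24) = j - 2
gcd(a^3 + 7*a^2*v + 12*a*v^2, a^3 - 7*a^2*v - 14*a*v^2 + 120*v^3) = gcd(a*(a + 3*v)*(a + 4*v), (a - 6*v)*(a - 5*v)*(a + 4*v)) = a + 4*v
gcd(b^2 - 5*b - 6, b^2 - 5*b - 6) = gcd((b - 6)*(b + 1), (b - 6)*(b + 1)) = b^2 - 5*b - 6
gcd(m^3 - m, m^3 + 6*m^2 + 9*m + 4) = m + 1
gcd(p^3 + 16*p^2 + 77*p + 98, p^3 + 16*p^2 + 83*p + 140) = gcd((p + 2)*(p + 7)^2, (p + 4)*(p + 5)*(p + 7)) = p + 7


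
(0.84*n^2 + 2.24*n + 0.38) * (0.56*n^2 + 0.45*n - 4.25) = 0.4704*n^4 + 1.6324*n^3 - 2.3492*n^2 - 9.349*n - 1.615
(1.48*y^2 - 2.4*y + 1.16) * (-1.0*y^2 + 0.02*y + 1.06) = -1.48*y^4 + 2.4296*y^3 + 0.3608*y^2 - 2.5208*y + 1.2296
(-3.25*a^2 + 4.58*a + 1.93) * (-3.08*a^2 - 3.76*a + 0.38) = 10.01*a^4 - 1.8864*a^3 - 24.4002*a^2 - 5.5164*a + 0.7334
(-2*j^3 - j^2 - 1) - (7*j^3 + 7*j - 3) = -9*j^3 - j^2 - 7*j + 2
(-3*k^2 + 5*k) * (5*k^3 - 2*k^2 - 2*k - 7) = -15*k^5 + 31*k^4 - 4*k^3 + 11*k^2 - 35*k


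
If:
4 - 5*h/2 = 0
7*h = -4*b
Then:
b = -14/5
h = 8/5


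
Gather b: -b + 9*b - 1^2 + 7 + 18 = 8*b + 24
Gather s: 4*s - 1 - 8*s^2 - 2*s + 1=-8*s^2 + 2*s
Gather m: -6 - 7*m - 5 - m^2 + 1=-m^2 - 7*m - 10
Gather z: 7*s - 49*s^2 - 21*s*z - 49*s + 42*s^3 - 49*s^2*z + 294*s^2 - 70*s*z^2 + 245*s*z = 42*s^3 + 245*s^2 - 70*s*z^2 - 42*s + z*(-49*s^2 + 224*s)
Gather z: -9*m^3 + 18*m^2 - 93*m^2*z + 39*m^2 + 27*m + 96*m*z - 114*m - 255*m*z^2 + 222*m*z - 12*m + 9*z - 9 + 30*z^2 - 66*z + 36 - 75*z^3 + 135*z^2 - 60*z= -9*m^3 + 57*m^2 - 99*m - 75*z^3 + z^2*(165 - 255*m) + z*(-93*m^2 + 318*m - 117) + 27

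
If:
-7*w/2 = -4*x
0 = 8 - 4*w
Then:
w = 2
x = 7/4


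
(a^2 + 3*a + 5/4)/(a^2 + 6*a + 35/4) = (2*a + 1)/(2*a + 7)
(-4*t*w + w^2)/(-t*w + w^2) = (4*t - w)/(t - w)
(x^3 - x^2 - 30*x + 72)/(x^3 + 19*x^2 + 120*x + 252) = (x^2 - 7*x + 12)/(x^2 + 13*x + 42)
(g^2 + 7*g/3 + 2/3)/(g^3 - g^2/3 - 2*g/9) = 3*(g + 2)/(g*(3*g - 2))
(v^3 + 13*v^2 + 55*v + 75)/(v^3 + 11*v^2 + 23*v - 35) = (v^2 + 8*v + 15)/(v^2 + 6*v - 7)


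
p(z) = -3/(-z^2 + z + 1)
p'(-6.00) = 0.02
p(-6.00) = 0.07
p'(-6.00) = 0.02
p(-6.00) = 0.07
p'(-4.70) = 0.05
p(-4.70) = 0.12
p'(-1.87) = 0.75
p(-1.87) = 0.69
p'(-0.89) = 17.93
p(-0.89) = 4.40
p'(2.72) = -0.98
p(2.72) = 0.82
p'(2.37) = -2.22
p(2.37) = 1.34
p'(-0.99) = 9.50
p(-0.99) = 3.09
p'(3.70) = -0.24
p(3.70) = 0.33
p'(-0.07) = 4.00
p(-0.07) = -3.24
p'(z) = -3*(2*z - 1)/(-z^2 + z + 1)^2 = 3*(1 - 2*z)/(-z^2 + z + 1)^2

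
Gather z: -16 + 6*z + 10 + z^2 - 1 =z^2 + 6*z - 7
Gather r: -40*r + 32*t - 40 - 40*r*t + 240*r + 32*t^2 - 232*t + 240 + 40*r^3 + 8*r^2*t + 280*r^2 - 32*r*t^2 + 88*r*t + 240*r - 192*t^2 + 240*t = 40*r^3 + r^2*(8*t + 280) + r*(-32*t^2 + 48*t + 440) - 160*t^2 + 40*t + 200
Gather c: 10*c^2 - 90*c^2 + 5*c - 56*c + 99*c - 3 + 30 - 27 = -80*c^2 + 48*c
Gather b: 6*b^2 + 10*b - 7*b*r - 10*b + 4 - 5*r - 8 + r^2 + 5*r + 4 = 6*b^2 - 7*b*r + r^2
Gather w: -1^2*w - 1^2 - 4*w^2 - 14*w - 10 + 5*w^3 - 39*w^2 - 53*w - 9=5*w^3 - 43*w^2 - 68*w - 20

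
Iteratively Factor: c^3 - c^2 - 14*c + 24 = (c + 4)*(c^2 - 5*c + 6) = (c - 2)*(c + 4)*(c - 3)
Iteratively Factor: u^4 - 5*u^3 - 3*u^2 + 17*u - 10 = (u + 2)*(u^3 - 7*u^2 + 11*u - 5) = (u - 5)*(u + 2)*(u^2 - 2*u + 1) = (u - 5)*(u - 1)*(u + 2)*(u - 1)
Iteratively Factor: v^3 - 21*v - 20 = (v + 4)*(v^2 - 4*v - 5) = (v - 5)*(v + 4)*(v + 1)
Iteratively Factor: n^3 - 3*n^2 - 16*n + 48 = (n - 4)*(n^2 + n - 12) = (n - 4)*(n - 3)*(n + 4)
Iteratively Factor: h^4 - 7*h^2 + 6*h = (h - 2)*(h^3 + 2*h^2 - 3*h) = h*(h - 2)*(h^2 + 2*h - 3) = h*(h - 2)*(h - 1)*(h + 3)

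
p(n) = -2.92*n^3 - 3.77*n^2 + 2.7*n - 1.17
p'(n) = -8.76*n^2 - 7.54*n + 2.7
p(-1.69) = -2.41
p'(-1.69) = -9.58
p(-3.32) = 55.17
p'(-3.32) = -68.82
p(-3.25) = 50.47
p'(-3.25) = -65.32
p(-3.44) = 63.80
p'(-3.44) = -75.02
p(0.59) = -1.49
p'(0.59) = -4.80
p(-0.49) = -3.05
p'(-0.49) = 4.29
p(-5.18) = 289.54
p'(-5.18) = -193.29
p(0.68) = -2.00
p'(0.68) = -6.48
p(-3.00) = 35.64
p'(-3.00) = -53.52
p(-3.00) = 35.64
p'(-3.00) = -53.52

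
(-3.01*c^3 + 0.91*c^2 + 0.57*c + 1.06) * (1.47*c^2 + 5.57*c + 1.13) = -4.4247*c^5 - 15.428*c^4 + 2.5053*c^3 + 5.7614*c^2 + 6.5483*c + 1.1978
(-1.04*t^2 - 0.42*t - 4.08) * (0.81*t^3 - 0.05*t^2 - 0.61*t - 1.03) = -0.8424*t^5 - 0.2882*t^4 - 2.6494*t^3 + 1.5314*t^2 + 2.9214*t + 4.2024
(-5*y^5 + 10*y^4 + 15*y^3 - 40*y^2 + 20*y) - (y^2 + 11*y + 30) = -5*y^5 + 10*y^4 + 15*y^3 - 41*y^2 + 9*y - 30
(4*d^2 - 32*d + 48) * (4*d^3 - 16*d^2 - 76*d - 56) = 16*d^5 - 192*d^4 + 400*d^3 + 1440*d^2 - 1856*d - 2688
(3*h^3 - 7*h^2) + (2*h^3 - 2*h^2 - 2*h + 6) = 5*h^3 - 9*h^2 - 2*h + 6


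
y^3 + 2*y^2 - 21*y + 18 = (y - 3)*(y - 1)*(y + 6)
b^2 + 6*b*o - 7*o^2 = (b - o)*(b + 7*o)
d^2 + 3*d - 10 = (d - 2)*(d + 5)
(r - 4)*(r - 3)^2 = r^3 - 10*r^2 + 33*r - 36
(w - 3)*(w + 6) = w^2 + 3*w - 18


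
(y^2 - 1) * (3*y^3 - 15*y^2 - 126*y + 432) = 3*y^5 - 15*y^4 - 129*y^3 + 447*y^2 + 126*y - 432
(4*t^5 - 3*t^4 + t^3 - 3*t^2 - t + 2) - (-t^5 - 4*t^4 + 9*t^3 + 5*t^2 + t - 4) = 5*t^5 + t^4 - 8*t^3 - 8*t^2 - 2*t + 6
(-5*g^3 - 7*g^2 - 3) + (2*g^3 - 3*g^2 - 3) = -3*g^3 - 10*g^2 - 6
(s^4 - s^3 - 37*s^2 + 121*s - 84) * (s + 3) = s^5 + 2*s^4 - 40*s^3 + 10*s^2 + 279*s - 252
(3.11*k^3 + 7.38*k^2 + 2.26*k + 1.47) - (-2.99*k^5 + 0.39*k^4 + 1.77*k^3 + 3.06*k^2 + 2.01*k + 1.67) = 2.99*k^5 - 0.39*k^4 + 1.34*k^3 + 4.32*k^2 + 0.25*k - 0.2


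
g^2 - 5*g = g*(g - 5)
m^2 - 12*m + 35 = (m - 7)*(m - 5)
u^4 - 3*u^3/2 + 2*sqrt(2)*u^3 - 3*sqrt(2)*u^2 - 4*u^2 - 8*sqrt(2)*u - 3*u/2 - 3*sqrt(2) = (u - 3)*(u + 1/2)*(u + 1)*(u + 2*sqrt(2))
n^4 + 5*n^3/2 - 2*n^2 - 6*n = n*(n - 3/2)*(n + 2)^2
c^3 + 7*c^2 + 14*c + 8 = (c + 1)*(c + 2)*(c + 4)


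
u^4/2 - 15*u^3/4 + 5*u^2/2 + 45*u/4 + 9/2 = (u/2 + 1/2)*(u - 6)*(u - 3)*(u + 1/2)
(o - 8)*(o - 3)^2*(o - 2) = o^4 - 16*o^3 + 85*o^2 - 186*o + 144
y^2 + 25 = (y - 5*I)*(y + 5*I)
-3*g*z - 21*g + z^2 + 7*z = (-3*g + z)*(z + 7)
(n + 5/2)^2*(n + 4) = n^3 + 9*n^2 + 105*n/4 + 25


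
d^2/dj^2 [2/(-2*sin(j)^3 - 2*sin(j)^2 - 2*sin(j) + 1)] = 4*((7*sin(j) - sin(3*j) - 2*cos(2*j))*(-9*sin(j)^3 - 4*sin(j)^2 + 5*sin(j) + 2)/2 - 4*(3*sin(j)^2 + 2*sin(j) + 1)^2*cos(j)^2)/(7*sin(j)/2 - sin(3*j)/2 - cos(2*j))^3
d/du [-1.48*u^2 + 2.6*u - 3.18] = 2.6 - 2.96*u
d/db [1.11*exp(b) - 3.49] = 1.11*exp(b)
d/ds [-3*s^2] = -6*s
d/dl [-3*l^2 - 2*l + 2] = -6*l - 2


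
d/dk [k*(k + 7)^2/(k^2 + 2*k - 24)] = (k + 7)*(-2*k*(k + 1)*(k + 7) + (3*k + 7)*(k^2 + 2*k - 24))/(k^2 + 2*k - 24)^2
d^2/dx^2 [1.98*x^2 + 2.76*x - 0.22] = 3.96000000000000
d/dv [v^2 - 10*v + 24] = 2*v - 10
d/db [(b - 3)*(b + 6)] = 2*b + 3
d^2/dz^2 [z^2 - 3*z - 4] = 2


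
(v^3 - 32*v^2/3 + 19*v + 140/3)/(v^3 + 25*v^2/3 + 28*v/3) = (v^2 - 12*v + 35)/(v*(v + 7))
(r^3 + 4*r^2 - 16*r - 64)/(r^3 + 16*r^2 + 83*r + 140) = (r^2 - 16)/(r^2 + 12*r + 35)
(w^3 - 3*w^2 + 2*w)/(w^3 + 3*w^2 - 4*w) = (w - 2)/(w + 4)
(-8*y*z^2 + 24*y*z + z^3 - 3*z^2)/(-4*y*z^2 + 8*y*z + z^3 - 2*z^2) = (8*y*z - 24*y - z^2 + 3*z)/(4*y*z - 8*y - z^2 + 2*z)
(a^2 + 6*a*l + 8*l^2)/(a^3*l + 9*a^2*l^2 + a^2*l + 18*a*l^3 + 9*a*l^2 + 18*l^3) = (a^2 + 6*a*l + 8*l^2)/(l*(a^3 + 9*a^2*l + a^2 + 18*a*l^2 + 9*a*l + 18*l^2))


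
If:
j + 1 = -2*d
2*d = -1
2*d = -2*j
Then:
No Solution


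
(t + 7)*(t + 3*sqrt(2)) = t^2 + 3*sqrt(2)*t + 7*t + 21*sqrt(2)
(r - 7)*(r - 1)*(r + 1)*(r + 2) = r^4 - 5*r^3 - 15*r^2 + 5*r + 14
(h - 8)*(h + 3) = h^2 - 5*h - 24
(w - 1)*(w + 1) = w^2 - 1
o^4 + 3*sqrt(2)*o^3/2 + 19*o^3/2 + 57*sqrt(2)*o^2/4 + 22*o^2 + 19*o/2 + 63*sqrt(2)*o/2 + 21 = (o + 7/2)*(o + 6)*(o + sqrt(2)/2)*(o + sqrt(2))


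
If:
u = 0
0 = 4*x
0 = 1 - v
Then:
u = 0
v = 1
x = 0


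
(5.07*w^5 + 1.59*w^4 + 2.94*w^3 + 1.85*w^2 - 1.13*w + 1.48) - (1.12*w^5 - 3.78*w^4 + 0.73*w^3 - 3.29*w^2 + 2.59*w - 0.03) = 3.95*w^5 + 5.37*w^4 + 2.21*w^3 + 5.14*w^2 - 3.72*w + 1.51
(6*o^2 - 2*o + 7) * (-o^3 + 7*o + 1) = -6*o^5 + 2*o^4 + 35*o^3 - 8*o^2 + 47*o + 7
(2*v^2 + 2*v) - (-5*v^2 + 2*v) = 7*v^2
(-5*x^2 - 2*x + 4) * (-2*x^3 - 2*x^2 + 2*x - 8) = 10*x^5 + 14*x^4 - 14*x^3 + 28*x^2 + 24*x - 32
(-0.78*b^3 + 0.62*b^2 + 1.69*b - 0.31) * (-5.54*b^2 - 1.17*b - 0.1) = 4.3212*b^5 - 2.5222*b^4 - 10.01*b^3 - 0.3219*b^2 + 0.1937*b + 0.031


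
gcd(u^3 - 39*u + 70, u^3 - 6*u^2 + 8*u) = u - 2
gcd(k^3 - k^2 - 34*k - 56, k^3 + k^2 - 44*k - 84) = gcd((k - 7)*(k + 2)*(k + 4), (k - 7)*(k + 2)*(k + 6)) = k^2 - 5*k - 14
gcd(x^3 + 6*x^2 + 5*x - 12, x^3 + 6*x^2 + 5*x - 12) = x^3 + 6*x^2 + 5*x - 12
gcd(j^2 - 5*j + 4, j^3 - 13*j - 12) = j - 4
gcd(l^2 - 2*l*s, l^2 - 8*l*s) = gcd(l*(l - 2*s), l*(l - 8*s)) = l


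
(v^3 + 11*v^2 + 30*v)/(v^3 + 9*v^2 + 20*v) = (v + 6)/(v + 4)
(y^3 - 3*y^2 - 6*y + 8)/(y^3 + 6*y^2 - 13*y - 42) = (y^2 - 5*y + 4)/(y^2 + 4*y - 21)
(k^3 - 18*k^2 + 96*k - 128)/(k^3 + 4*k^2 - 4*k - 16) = (k^2 - 16*k + 64)/(k^2 + 6*k + 8)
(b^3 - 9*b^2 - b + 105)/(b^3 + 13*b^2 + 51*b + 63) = (b^2 - 12*b + 35)/(b^2 + 10*b + 21)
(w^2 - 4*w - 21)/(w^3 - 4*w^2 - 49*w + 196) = (w + 3)/(w^2 + 3*w - 28)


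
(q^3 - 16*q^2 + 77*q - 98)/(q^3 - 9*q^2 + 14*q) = (q - 7)/q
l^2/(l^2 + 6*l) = l/(l + 6)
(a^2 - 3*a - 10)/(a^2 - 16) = (a^2 - 3*a - 10)/(a^2 - 16)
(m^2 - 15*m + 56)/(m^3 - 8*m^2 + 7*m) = (m - 8)/(m*(m - 1))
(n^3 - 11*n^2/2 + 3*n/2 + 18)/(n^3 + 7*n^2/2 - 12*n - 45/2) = (n - 4)/(n + 5)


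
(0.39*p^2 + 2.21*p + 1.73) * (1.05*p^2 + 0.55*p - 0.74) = 0.4095*p^4 + 2.535*p^3 + 2.7434*p^2 - 0.6839*p - 1.2802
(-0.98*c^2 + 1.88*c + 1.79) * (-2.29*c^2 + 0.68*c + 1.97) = 2.2442*c^4 - 4.9716*c^3 - 4.7513*c^2 + 4.9208*c + 3.5263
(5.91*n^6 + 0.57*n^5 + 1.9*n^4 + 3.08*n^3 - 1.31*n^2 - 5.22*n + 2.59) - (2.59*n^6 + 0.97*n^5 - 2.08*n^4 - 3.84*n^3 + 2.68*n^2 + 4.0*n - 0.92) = 3.32*n^6 - 0.4*n^5 + 3.98*n^4 + 6.92*n^3 - 3.99*n^2 - 9.22*n + 3.51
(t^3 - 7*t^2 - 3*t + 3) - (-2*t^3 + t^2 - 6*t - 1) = 3*t^3 - 8*t^2 + 3*t + 4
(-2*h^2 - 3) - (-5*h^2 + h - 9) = 3*h^2 - h + 6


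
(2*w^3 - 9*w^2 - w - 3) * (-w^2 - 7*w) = -2*w^5 - 5*w^4 + 64*w^3 + 10*w^2 + 21*w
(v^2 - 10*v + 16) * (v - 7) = v^3 - 17*v^2 + 86*v - 112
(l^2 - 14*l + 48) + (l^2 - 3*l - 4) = 2*l^2 - 17*l + 44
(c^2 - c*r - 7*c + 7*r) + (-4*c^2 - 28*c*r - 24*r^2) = -3*c^2 - 29*c*r - 7*c - 24*r^2 + 7*r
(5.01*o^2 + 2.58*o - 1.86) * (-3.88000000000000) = -19.4388*o^2 - 10.0104*o + 7.2168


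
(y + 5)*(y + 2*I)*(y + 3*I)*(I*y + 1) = I*y^4 - 4*y^3 + 5*I*y^3 - 20*y^2 - I*y^2 - 6*y - 5*I*y - 30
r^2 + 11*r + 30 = (r + 5)*(r + 6)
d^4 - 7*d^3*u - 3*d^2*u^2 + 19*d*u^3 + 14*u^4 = (d - 7*u)*(d - 2*u)*(d + u)^2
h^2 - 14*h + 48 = (h - 8)*(h - 6)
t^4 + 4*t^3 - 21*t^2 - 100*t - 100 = (t - 5)*(t + 2)^2*(t + 5)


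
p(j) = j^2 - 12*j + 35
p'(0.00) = -12.00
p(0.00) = 35.00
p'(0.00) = -12.00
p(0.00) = 35.00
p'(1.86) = -8.28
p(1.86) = 16.14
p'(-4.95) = -21.90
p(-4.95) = 118.90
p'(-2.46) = -16.92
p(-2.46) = 70.57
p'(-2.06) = -16.12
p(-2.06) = 63.96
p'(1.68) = -8.64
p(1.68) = 17.66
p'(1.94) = -8.12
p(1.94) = 15.48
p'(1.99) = -8.02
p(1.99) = 15.08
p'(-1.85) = -15.70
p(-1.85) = 60.62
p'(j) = 2*j - 12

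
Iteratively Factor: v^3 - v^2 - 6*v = (v + 2)*(v^2 - 3*v) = v*(v + 2)*(v - 3)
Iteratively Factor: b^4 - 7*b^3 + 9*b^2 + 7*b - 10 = (b - 2)*(b^3 - 5*b^2 - b + 5) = (b - 2)*(b - 1)*(b^2 - 4*b - 5) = (b - 5)*(b - 2)*(b - 1)*(b + 1)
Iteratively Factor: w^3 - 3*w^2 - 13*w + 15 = (w + 3)*(w^2 - 6*w + 5) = (w - 1)*(w + 3)*(w - 5)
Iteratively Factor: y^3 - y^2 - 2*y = (y + 1)*(y^2 - 2*y) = y*(y + 1)*(y - 2)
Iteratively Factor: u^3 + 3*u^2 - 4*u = (u + 4)*(u^2 - u) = (u - 1)*(u + 4)*(u)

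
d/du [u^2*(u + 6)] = 3*u*(u + 4)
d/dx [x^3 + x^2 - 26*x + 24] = 3*x^2 + 2*x - 26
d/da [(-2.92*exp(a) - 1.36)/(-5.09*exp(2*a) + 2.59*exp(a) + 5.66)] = (-(2.92*exp(a) + 1.36)*(10.18*exp(a) - 2.59) + 14.8628*exp(2*a) - 7.5628*exp(a) - 16.5272)*exp(a)/(-5.09*exp(2*a) + 2.59*exp(a) + 5.66)^2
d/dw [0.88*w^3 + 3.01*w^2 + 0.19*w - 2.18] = 2.64*w^2 + 6.02*w + 0.19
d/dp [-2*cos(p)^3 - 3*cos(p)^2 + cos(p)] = (6*cos(p)^2 + 6*cos(p) - 1)*sin(p)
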